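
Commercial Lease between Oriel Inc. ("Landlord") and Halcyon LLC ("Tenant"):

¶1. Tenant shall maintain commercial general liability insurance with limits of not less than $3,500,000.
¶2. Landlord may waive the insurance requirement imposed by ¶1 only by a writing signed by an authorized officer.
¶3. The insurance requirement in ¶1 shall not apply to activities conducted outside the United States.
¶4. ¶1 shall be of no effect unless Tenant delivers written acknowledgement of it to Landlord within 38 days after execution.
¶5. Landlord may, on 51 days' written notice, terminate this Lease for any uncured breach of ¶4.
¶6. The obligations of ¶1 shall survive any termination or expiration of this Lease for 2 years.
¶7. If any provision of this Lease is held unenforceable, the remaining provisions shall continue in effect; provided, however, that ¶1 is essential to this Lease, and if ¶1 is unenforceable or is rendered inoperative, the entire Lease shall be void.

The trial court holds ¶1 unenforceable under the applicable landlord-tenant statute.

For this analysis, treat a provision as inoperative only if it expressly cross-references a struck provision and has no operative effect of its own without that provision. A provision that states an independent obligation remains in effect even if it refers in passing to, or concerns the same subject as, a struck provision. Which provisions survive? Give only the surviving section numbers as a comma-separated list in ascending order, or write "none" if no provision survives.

none

¶1 is struck. ¶2 operates only by reference to ¶1, so it falls with ¶1. ¶3 operates only by reference to ¶1, so it falls with ¶1. ¶4 merely fixes the acknowledgement condition for ¶1; with ¶1 gone it has nothing to operate on and falls away. ¶6 merely fixes the survival period for ¶1; with ¶1 gone it has nothing to operate on and falls away. ¶5 merely fixes the termination right for breach of ¶4; with ¶4 gone it has nothing to operate on and falls away. ¶7 makes ¶1 an essential term, and ¶1 is the provision held invalid; under ¶7, the entire Lease is therefore void. No provision of the Lease survives.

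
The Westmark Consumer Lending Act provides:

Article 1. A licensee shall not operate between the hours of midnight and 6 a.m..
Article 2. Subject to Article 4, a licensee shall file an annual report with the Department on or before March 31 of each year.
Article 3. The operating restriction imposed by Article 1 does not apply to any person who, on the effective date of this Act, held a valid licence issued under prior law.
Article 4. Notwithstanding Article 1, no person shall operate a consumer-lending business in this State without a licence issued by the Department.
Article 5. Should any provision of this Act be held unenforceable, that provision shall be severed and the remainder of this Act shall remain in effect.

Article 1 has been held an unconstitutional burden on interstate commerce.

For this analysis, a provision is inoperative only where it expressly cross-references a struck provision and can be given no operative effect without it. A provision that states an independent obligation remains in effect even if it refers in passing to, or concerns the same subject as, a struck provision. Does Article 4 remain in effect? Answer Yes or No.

Yes

Article 1 is struck. Article 3 operates only by reference to Article 1, so it falls with Article 1. Article 4 mentions Article 1 but its own obligation stands independently of Article 1, so Article 4 is not affected. Article 5 is a severability clause and preserves every provision that can still be given independent effect. Article 2, Article 4, and Article 5 remain in effect. Article 4 is among the surviving provisions, so the answer is yes.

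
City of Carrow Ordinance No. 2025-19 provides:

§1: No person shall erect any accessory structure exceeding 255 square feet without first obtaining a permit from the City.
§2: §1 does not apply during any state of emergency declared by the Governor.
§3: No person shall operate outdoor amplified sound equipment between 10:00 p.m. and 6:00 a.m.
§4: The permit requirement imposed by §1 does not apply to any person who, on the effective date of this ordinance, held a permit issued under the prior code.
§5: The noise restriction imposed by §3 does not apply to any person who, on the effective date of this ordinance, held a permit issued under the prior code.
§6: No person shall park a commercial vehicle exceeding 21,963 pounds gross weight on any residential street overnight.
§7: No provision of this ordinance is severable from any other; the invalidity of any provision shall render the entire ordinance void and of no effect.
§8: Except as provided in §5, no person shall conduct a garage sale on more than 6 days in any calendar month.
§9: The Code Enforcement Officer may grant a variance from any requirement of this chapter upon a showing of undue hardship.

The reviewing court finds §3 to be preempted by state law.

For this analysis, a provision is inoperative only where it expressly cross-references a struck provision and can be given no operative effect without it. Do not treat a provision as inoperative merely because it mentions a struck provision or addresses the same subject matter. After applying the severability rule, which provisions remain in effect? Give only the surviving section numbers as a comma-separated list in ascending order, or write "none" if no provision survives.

§3 is struck. §5 operates only by reference to §3, so it falls with §3. §7 provides that the ordinance is not severable, so the invalidity of any one provision voids the entire ordinance. No provision of the ordinance survives.

none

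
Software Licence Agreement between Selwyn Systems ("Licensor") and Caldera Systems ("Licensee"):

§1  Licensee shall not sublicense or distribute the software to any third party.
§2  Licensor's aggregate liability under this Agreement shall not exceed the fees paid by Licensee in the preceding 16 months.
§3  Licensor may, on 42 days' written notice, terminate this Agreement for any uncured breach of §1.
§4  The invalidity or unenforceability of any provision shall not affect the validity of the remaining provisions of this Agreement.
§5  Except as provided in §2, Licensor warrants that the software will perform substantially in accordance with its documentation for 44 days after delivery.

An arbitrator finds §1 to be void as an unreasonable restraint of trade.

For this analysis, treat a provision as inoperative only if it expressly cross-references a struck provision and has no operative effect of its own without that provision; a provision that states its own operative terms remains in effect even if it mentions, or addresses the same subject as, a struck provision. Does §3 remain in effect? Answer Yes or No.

§1 is struck. §3 merely fixes the termination right for breach of §1; with §1 gone it has nothing to operate on and falls away. Under the severability clause in §4, the remaining provisions continue in force. The provisions still in force are §2, §4, and §5. §3 is among the inoperative provisions, so the answer is no.

No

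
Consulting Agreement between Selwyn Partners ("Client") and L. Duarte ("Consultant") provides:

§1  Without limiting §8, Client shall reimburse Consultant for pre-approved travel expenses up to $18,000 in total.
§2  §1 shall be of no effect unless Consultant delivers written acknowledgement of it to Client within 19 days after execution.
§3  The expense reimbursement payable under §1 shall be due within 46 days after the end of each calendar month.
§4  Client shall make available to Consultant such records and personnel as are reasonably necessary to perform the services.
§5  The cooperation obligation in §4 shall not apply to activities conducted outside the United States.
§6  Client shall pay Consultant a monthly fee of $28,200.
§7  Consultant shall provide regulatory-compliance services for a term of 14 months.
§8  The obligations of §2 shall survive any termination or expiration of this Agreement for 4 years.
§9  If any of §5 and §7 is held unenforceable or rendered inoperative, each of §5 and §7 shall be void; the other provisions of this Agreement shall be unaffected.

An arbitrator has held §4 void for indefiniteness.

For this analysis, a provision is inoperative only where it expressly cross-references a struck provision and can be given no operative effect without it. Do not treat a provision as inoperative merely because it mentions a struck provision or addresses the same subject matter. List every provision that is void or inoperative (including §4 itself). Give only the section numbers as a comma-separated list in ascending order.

§4 is struck. §5 operates only by reference to §4, so it falls with §4. §9 declares §5 and §7 mutually dependent; since one of them has fallen, all of them are of no effect. That brings down §7 as well. The remainder continues in force under §9. That leaves §1, §2, §3, §6, §8, and §9 in effect.

4, 5, 7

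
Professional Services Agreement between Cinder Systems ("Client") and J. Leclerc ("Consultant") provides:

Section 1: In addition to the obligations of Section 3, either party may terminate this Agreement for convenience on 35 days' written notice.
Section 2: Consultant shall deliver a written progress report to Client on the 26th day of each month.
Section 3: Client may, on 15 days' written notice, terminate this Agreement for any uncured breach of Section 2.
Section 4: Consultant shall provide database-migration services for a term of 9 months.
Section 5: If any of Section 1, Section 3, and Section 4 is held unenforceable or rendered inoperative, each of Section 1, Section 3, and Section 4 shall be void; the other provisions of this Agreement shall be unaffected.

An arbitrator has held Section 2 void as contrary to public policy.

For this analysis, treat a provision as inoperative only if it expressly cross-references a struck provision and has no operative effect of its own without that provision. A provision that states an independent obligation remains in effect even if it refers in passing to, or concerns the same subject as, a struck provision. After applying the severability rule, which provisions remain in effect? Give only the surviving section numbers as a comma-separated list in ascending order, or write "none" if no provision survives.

Section 2 is struck. The only function of Section 3 is the termination right for breach of Section 2, so it cannot stand once Section 2 is removed. Section 5 declares Section 1, Section 3, and Section 4 mutually dependent; since one of them has fallen, all of them are of no effect. That brings down Section 1 and Section 4 as well. The remainder continues in force under Section 5. Only Section 5 remains in effect.

5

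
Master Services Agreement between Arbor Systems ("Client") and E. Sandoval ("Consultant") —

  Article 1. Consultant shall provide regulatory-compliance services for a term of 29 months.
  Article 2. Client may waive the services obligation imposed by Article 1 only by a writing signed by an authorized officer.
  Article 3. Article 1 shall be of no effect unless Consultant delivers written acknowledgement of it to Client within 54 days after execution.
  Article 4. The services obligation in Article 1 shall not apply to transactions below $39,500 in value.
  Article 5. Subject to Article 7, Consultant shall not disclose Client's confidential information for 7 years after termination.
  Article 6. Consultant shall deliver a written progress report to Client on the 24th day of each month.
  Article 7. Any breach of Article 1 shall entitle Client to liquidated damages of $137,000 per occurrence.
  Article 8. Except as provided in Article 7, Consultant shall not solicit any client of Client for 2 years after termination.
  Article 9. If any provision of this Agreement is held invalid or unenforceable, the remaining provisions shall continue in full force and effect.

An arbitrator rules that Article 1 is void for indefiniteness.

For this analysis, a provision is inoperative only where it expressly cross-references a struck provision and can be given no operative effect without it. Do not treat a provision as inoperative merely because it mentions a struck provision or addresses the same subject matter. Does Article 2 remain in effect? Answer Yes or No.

Article 1 is struck. Article 2 has no operative effect of its own apart from Article 1 and is therefore inoperative. Article 3 merely fixes the acknowledgement condition for Article 1; with Article 1 gone it has nothing to operate on and falls away. Article 4 does nothing except set the carve-out from the services obligation by reference to Article 1; with Article 1 gone it has no independent effect and is inoperative. Article 7 has no operative effect of its own apart from Article 1 and is therefore inoperative. Article 8 mentions Article 7 but its own obligation stands independently of Article 7, so Article 8 is not affected. Article 5 mentions Article 7 but its own obligation stands independently of Article 7, so Article 5 is not affected. Under the severability clause in Article 9, the remaining provisions continue in force. The provisions still in force are Article 5, Article 6, Article 8, and Article 9. Article 2 is among the inoperative provisions, so the answer is no.

No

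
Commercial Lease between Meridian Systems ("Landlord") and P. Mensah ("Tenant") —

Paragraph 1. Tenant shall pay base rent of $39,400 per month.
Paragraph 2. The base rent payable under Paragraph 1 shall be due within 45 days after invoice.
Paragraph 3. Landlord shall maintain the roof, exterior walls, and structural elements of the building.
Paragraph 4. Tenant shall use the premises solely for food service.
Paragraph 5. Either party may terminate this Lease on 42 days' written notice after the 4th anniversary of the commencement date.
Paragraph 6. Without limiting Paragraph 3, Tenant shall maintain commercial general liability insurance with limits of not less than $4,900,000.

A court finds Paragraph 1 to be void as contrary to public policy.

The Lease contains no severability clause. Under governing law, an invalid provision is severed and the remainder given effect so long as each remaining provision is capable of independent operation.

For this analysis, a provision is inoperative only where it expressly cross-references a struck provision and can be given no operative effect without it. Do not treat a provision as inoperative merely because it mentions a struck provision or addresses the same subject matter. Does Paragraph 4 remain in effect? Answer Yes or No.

Paragraph 1 is struck. The whole of Paragraph 2 is the payment deadline for the base rent, defined by reference to Paragraph 1, so Paragraph 2 cannot stand once Paragraph 1 is removed. With no severability clause, the stated default rule severs what cannot stand and enforces each remaining provision that can operate on its own. The provisions still in force are Paragraph 3, Paragraph 4, Paragraph 5, and Paragraph 6. Paragraph 4 is among the surviving provisions, so the answer is yes.

Yes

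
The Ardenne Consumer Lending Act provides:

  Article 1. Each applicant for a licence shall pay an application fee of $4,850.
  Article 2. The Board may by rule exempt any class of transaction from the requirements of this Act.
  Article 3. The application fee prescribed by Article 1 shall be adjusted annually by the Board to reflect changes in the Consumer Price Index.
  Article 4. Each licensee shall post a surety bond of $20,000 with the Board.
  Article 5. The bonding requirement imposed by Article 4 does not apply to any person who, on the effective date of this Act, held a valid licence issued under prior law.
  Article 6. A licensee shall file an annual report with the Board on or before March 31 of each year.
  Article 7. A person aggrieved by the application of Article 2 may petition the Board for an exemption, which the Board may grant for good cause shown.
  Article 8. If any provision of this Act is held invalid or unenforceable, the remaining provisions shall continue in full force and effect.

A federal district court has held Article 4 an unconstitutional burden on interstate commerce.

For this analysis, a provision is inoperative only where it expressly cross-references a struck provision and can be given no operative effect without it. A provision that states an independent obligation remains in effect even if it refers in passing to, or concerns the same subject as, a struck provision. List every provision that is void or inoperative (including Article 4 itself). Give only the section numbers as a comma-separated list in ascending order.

Article 4 is struck. The only function of Article 5 is the grandfather exemption from Article 4, so it cannot stand once Article 4 is removed. Article 8 is a severability clause and preserves every provision that can still be given independent effect. Article 1, Article 2, Article 3, Article 6, Article 7, and Article 8 remain in effect.

4, 5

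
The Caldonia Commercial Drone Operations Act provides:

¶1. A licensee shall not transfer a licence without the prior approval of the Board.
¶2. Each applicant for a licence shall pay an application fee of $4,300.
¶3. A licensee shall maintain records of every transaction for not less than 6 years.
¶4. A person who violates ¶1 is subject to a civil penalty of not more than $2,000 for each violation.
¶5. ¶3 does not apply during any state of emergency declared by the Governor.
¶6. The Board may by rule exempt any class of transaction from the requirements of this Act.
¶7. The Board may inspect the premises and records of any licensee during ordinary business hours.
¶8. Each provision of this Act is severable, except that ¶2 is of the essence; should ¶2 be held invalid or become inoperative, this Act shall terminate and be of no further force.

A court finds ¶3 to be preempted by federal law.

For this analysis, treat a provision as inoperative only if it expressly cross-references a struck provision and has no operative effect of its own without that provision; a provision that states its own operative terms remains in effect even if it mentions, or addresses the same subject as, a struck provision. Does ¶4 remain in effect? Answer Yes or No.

Yes

¶3 is struck. ¶5 operates only by reference to ¶3, so it falls with ¶3. ¶8 makes ¶2 an essential term, but ¶2 is unaffected, so the severability proviso in ¶8 preserves the remaining provisions. The provisions still in force are ¶1, ¶2, ¶4, ¶6, ¶7, and ¶8. ¶4 is among the surviving provisions, so the answer is yes.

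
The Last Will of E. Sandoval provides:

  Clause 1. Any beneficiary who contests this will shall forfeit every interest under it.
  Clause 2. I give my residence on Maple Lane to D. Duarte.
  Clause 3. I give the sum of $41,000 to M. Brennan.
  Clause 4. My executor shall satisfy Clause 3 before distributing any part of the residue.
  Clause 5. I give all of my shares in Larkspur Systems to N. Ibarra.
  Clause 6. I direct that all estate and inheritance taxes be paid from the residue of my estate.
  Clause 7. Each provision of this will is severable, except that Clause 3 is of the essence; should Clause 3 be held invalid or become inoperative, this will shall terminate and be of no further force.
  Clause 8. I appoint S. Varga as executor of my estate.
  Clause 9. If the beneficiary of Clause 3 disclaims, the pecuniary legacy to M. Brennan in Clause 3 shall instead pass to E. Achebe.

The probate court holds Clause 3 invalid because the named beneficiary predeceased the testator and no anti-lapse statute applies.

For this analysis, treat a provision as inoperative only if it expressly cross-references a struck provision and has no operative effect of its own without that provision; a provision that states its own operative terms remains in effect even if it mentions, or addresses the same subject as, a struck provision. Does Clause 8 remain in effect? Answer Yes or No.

No

Clause 3 is struck. Clause 4 operates only by reference to Clause 3, so it falls with Clause 3. Clause 9 has no operative effect of its own apart from Clause 3 and is therefore inoperative. Clause 7 makes Clause 3 an essential term, and Clause 3 is the provision held invalid; under Clause 7, the entire will is therefore void. No provision of the will survives. Clause 8 is among the inoperative provisions, so the answer is no.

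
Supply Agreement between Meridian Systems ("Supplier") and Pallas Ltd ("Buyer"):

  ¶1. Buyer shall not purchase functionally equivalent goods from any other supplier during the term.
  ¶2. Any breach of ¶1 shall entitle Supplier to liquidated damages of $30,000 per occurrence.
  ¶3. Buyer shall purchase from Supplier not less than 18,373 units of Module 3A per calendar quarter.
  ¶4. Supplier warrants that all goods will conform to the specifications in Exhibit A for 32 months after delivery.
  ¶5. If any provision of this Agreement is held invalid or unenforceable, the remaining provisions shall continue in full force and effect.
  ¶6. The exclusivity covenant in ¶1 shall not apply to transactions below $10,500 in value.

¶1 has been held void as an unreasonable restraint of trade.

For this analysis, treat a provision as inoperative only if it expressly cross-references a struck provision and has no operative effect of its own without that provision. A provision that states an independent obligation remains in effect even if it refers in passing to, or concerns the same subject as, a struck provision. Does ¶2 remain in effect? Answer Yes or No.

¶1 is struck. ¶2 operates only by reference to ¶1, so it falls with ¶1. ¶6 does nothing except set the carve-out from the exclusivity covenant by reference to ¶1; with ¶1 gone it has no independent effect and is inoperative. Under the severability clause in ¶5, the remaining provisions continue in force. That leaves ¶3, ¶4, and ¶5 in effect. ¶2 is among the inoperative provisions, so the answer is no.

No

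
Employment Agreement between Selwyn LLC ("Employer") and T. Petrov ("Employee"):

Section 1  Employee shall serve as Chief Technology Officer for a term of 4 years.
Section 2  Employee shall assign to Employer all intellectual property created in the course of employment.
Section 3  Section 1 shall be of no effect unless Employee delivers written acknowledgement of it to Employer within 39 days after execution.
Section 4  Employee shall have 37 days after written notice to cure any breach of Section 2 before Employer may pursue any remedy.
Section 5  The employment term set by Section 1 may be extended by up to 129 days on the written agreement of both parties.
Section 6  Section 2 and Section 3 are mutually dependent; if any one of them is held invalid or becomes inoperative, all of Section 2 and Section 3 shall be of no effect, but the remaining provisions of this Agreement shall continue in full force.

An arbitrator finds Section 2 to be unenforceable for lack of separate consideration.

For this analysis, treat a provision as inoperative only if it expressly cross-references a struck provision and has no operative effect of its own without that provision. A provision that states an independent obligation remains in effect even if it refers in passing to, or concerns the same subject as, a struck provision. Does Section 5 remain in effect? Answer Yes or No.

Section 2 is struck. Section 4 has no operative effect of its own apart from Section 2 and is therefore inoperative. Section 6 declares Section 2 and Section 3 mutually dependent; since one of them has fallen, all of them are of no effect. That brings down Section 3 as well. The remainder continues in force under Section 6. Section 1, Section 5, and Section 6 remain in effect. Section 5 is among the surviving provisions, so the answer is yes.

Yes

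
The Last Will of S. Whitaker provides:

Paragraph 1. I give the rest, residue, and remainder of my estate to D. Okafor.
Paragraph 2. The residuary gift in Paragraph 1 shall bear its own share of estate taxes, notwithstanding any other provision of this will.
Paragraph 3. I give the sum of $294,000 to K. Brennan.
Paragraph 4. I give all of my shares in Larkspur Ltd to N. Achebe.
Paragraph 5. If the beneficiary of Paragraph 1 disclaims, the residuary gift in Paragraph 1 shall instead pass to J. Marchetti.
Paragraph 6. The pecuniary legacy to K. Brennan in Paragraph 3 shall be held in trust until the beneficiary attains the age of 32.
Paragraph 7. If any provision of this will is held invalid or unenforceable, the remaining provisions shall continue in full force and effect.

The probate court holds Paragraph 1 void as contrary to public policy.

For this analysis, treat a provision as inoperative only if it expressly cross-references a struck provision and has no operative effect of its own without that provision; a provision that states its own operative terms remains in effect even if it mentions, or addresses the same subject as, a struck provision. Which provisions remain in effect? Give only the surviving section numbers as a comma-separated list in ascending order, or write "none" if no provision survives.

3, 4, 6, 7

Paragraph 1 is struck. Paragraph 2 operates only by reference to Paragraph 1, so it falls with Paragraph 1. Paragraph 5 merely fixes the alternative disposition for Paragraph 1; with Paragraph 1 gone it has nothing to operate on and falls away. Under the severability clause in Paragraph 7, the remaining provisions continue in force. That leaves Paragraph 3, Paragraph 4, Paragraph 6, and Paragraph 7 in effect.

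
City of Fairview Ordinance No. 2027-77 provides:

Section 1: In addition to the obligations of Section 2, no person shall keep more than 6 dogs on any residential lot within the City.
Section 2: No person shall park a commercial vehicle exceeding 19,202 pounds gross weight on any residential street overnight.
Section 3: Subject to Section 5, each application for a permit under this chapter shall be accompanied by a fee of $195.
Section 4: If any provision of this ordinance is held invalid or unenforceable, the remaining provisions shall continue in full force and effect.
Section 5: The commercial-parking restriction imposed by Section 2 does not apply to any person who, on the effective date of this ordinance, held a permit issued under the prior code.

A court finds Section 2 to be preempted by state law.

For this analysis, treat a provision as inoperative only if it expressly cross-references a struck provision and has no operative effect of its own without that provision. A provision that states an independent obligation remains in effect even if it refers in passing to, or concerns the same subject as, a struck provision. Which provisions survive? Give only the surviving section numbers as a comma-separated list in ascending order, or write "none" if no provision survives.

Section 2 is struck. The only function of Section 5 is the grandfather exemption from Section 2, so it cannot stand once Section 2 is removed. Although Section 1 refers to Section 2, its operative terms do not depend on Section 2, so it remains in effect. Although Section 3 refers to Section 5, its operative terms do not depend on Section 5, so it remains in effect. Under the severability clause in Section 4, the remaining provisions continue in force. That leaves Section 1, Section 3, and Section 4 in effect.

1, 3, 4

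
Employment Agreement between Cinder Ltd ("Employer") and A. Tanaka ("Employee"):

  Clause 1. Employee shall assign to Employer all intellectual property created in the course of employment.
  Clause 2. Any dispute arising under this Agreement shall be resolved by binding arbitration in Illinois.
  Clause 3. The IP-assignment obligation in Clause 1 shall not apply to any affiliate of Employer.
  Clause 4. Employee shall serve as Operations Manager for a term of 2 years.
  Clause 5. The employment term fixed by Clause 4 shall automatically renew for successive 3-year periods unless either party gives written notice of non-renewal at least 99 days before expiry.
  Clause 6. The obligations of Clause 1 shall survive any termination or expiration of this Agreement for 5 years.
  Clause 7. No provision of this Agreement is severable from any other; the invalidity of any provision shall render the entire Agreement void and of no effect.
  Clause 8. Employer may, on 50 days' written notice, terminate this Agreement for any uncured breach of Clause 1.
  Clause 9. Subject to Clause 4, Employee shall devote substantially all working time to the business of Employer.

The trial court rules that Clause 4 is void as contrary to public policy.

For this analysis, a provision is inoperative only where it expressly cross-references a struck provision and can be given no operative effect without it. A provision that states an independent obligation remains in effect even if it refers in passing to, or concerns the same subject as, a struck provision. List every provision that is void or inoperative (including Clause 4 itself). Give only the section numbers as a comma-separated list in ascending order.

Clause 4 is struck. The whole of Clause 5 is the renewal of the employment term, defined by reference to Clause 4, so Clause 5 cannot stand once Clause 4 is removed. Clause 7 provides that the Agreement is not severable, so the invalidity of any one provision voids the entire Agreement. No provision of the Agreement survives.

1, 2, 3, 4, 5, 6, 7, 8, 9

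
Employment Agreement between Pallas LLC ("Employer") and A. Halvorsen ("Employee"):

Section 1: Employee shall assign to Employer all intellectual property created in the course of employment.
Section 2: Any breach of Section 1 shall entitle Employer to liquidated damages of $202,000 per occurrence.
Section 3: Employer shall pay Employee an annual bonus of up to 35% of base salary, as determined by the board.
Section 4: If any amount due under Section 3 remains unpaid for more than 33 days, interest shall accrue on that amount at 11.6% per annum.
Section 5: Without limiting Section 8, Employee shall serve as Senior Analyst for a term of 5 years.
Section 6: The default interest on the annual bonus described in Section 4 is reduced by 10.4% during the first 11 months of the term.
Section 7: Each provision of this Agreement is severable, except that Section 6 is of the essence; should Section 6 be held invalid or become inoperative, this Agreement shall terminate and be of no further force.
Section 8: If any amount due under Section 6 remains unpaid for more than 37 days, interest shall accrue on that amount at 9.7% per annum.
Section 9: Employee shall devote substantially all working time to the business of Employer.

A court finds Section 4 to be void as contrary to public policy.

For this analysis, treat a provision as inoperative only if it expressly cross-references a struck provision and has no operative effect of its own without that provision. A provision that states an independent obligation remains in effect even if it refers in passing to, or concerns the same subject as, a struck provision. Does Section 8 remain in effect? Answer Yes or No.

Section 4 is struck. The whole of Section 6 is the introductory reduction to the default interest on the annual bonus, defined by reference to Section 4, so Section 6 cannot stand once Section 4 is removed. Section 8 has no operative effect of its own apart from Section 6 and is therefore inoperative. Section 7 makes Section 6 an essential term, and Section 6 has been rendered inoperative by the cascade; under Section 7, the entire Agreement is therefore void. No provision of the Agreement survives. Section 8 is among the inoperative provisions, so the answer is no.

No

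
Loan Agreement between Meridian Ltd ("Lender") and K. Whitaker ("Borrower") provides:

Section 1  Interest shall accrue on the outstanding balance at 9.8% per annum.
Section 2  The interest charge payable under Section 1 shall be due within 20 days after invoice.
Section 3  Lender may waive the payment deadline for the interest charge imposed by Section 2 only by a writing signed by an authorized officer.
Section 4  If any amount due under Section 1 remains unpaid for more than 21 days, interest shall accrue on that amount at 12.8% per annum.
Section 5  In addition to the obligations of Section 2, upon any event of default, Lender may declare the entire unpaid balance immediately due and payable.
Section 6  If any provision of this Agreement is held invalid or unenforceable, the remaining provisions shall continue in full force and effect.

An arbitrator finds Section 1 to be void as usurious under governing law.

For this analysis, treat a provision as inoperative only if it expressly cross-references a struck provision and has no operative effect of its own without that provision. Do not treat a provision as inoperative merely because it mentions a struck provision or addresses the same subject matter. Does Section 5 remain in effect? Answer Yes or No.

Section 1 is struck. Section 2 operates only by reference to Section 1, so it falls with Section 1. Section 4 does nothing except set the default interest on the interest charge by reference to Section 1; with Section 1 gone it has no independent effect and is inoperative. Section 3 has no operative effect of its own apart from Section 2 and is therefore inoperative. Section 5 mentions Section 2 but its own obligation stands independently of Section 2, so Section 5 is not affected. Under the severability clause in Section 6, the remaining provisions continue in force. Section 5 and Section 6 remain in effect. Section 5 is among the surviving provisions, so the answer is yes.

Yes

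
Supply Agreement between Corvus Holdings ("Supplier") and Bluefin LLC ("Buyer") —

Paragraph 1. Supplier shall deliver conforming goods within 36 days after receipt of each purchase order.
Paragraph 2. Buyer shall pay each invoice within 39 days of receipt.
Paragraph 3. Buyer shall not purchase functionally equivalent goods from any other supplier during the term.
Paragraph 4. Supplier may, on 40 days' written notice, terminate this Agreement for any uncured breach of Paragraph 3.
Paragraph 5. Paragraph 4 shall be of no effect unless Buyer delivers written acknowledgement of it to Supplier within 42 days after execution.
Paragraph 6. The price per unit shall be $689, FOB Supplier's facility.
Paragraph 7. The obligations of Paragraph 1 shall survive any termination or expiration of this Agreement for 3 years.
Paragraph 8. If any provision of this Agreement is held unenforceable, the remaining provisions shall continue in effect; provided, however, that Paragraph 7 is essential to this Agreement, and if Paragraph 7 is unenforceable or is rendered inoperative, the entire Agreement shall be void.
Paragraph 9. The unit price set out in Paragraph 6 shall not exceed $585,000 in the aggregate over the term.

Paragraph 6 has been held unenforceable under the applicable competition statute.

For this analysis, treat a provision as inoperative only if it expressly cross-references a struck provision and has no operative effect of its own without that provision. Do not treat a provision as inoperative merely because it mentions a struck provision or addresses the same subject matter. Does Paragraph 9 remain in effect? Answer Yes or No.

Paragraph 6 is struck. Paragraph 9 operates only by reference to Paragraph 6, so it falls with Paragraph 6. Paragraph 8 makes Paragraph 7 an essential term, but Paragraph 7 is unaffected, so the severability proviso in Paragraph 8 preserves the remaining provisions. That leaves Paragraph 1, Paragraph 2, Paragraph 3, Paragraph 4, Paragraph 5, Paragraph 7, and Paragraph 8 in effect. Paragraph 9 is among the inoperative provisions, so the answer is no.

No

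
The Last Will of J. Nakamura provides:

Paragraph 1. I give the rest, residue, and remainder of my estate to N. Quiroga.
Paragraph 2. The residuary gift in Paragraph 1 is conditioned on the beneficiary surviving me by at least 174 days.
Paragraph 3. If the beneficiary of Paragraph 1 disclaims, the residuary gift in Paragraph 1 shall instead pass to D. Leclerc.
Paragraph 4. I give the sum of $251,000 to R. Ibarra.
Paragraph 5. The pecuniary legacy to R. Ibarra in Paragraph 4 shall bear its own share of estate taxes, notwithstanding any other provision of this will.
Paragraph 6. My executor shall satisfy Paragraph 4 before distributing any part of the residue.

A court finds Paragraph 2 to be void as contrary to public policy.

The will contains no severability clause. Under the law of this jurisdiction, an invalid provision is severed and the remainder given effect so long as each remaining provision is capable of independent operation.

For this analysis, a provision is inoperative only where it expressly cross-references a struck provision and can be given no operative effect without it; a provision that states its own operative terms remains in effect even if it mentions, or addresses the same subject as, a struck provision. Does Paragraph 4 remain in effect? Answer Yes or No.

Paragraph 2 is struck. No other provision's operative terms depend on Paragraph 2. With no severability clause, the stated default rule severs what cannot stand and enforces each remaining provision that can operate on its own. Paragraph 1, Paragraph 3, Paragraph 4, Paragraph 5, and Paragraph 6 remain in effect. Paragraph 4 is among the surviving provisions, so the answer is yes.

Yes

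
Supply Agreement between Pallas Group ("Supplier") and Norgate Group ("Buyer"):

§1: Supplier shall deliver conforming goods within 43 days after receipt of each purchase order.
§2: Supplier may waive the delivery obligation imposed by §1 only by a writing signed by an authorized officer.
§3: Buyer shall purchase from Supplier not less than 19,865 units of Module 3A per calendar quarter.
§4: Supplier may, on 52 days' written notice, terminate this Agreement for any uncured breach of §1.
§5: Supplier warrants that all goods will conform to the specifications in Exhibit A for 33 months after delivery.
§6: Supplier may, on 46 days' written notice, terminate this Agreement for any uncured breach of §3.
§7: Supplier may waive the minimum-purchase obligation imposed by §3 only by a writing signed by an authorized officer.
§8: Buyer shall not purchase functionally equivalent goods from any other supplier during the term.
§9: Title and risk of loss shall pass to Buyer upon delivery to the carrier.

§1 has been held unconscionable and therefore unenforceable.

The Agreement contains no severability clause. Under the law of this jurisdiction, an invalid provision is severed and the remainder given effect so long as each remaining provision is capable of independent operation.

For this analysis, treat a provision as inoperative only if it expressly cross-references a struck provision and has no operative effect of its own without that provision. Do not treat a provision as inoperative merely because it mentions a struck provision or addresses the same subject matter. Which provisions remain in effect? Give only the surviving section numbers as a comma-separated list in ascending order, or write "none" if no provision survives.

§1 is struck. §2 has no operative effect of its own apart from §1 and is therefore inoperative. The only function of §4 is the termination right for breach of §1, so it cannot stand once §1 is removed. Under the stated default rule, only provisions that cannot operate independently fall away; the rest are enforced. The provisions still in force are §3, §5, §6, §7, §8, and §9.

3, 5, 6, 7, 8, 9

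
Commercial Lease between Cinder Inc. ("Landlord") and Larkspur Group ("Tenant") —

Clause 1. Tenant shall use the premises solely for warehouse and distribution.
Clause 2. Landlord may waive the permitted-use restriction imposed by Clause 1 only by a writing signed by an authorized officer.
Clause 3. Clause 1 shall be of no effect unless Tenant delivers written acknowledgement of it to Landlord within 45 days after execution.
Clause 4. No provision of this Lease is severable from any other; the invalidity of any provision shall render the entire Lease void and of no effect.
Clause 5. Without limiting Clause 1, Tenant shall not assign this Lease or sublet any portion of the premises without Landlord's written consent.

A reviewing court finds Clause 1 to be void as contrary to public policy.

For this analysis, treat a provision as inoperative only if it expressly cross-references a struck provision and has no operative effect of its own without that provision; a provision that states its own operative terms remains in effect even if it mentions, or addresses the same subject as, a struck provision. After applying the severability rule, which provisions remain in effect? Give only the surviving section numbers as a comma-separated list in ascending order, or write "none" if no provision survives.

Clause 1 is struck. Clause 2 merely fixes the waiver condition for Clause 1; with Clause 1 gone it has nothing to operate on and falls away. Clause 3 has no operative effect of its own apart from Clause 1 and is therefore inoperative. Clause 4 provides that the Lease is not severable, so the invalidity of any one provision voids the entire Lease. No provision of the Lease survives.

none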